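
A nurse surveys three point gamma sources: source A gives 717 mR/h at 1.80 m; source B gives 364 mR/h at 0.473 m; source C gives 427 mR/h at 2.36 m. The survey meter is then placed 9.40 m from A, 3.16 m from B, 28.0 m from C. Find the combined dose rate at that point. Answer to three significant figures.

37.5 mR/h

By superposition, sum each source's inverse-square contribution:
A: 717 × (1.80/9.40)² = 26.29 mR/h
B: 364 × (0.473/3.16)² = 8.155 mR/h
C: 427 × (2.36/28.0)² = 3.033 mR/h
Total = 26.29 + 8.155 + 3.033 = 37.48 mR/h.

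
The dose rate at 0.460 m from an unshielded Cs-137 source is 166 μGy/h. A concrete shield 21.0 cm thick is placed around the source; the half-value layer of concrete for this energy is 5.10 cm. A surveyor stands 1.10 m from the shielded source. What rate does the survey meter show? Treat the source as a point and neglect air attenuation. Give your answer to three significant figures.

Distance alone: 166 × (0.460/1.10)² = 166 × 0.1749 = 29.03 μGy/h.
Shield: 21.0/5.10 = 4.118 half-value layers → attenuation 2^(−4.118) = 0.05759.
Combined: 29.03 × 0.05759 = 1.672 μGy/h.

1.67 μGy/h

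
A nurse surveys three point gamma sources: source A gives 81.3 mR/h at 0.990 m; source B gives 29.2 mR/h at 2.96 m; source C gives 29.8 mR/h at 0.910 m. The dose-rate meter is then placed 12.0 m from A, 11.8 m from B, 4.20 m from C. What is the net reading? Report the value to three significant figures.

3.79 mR/h

By superposition, sum each source's inverse-square contribution:
A: 81.3 × (0.990/12.0)² = 0.5533 mR/h
B: 29.2 × (2.96/11.8)² = 1.837 mR/h
C: 29.8 × (0.910/4.20)² = 1.399 mR/h
Total = 0.5533 + 1.837 + 1.399 = 3.789 mR/h.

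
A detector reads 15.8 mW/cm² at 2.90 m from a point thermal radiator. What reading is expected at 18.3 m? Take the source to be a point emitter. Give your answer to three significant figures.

Intensity scales as (d₁/d₂)², so the rate at 18.3 m is
15.8 × (2.90/18.3)² = 15.8 × 0.02511 = 0.3967 mW/cm².

0.397 mW/cm²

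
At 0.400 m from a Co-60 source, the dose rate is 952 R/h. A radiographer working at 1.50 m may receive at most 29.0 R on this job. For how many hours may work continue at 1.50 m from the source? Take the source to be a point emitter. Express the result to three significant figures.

0.428 h

Using I₁d₁² = I₂d₂², rate at 1.50 m:
(0.400/1.50)² = 0.07111, so 952 × 0.07111 = 67.70 R/h.
Stay time = 29.0 R ÷ 67.70 R/h = 0.4284 h.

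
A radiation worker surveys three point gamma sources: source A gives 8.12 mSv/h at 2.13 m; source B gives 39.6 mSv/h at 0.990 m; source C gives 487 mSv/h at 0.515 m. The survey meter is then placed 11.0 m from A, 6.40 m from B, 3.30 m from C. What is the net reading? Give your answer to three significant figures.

13.1 mSv/h

Each source contributes Iᵢ·(dᵢ/rᵢ)²; contributions add.
A: 8.12 × (2.13/11.0)² = 0.3045 mSv/h
B: 39.6 × (0.990/6.40)² = 0.9476 mSv/h
C: 487 × (0.515/3.30)² = 11.86 mSv/h
Total = 0.3045 + 0.9476 + 11.86 = 13.11 mSv/h.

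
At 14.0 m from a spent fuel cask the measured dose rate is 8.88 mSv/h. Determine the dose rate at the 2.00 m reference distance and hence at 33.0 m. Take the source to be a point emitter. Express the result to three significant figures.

435 mSv/h; 1.60 mSv/h

By the inverse-square law,
At 2.00 m: 8.88 × (14.0/2.00)² = 8.88 × 49.00 = 435.1 mSv/h
At 33.0 m: (2.00/33.0)² = 0.003673, so 435.1 × 0.003673 = 1.598 mSv/h.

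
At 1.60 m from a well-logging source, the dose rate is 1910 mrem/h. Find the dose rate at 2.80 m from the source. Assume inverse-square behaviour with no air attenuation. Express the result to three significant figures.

624 mrem/h

Applying the 1/r² law, the rate at 2.80 m is
(1.60/2.80)² = 0.3265, so 1910 × 0.3265 = 623.6 mrem/h.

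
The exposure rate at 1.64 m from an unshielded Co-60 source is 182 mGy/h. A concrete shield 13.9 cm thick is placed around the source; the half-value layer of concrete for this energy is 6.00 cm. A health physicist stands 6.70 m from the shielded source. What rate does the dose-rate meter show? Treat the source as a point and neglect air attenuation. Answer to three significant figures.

2.19 mGy/h

Distance alone: (1.64/6.70)² = 0.05992, so 182 × 0.05992 = 10.91 mGy/h.
Shield: 13.9/6.00 = 2.317 half-value layers → attenuation 2^(−2.317) = 0.2007.
Combined: 10.91 × 0.2007 = 2.190 mGy/h.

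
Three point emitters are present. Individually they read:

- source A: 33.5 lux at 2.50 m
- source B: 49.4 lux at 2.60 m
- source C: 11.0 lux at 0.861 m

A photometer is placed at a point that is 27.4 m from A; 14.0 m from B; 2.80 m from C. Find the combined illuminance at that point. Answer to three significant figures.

3.02 lux

By superposition, sum each source's inverse-square contribution:
A: 33.5 × (2.50/27.4)² = 0.2789 lux
B: 49.4 × (2.60/14.0)² = 1.704 lux
C: 11.0 × (0.861/2.80)² = 1.040 lux
Total = 0.2789 + 1.704 + 1.040 = 3.023 lux.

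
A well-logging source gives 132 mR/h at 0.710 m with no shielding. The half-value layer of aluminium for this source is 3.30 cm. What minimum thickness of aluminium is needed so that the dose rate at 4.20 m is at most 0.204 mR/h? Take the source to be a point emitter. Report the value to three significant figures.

At 4.20 m, distance alone gives 132 × (0.710/4.20)² = 132 × 0.02858 = 3.773 mR/h.
Further attenuation needed: 3.773/0.204 = 18.50.
n = log₂(18.50) = 4.209 half-value layers.
Thickness = 4.209 × 3.30 cm = 13.89 cm.

13.9 cm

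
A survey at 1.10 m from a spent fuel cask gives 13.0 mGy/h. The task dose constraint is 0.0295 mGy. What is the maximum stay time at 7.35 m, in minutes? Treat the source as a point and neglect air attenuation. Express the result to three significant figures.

6.08 min

By the inverse-square law, rate at 7.35 m:
13.0 × (1.10/7.35)² = 13.0 × 0.02240 = 0.2912 mGy/h.
Stay time = 0.0295 mGy ÷ 0.2912 mGy/h = 0.1013 h = 6.078 min.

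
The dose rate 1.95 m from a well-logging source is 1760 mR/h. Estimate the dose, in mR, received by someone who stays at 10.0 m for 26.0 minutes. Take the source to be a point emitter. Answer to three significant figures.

29.0 mR

Since intensity falls as 1/r², rate at 10.0 m:
(1.95/10.0)² = 0.03803, so 1760 × 0.03803 = 66.93 mR/h.
Dose = rate × time = 66.93 mR/h × 0.4333 h = 29.00 mR.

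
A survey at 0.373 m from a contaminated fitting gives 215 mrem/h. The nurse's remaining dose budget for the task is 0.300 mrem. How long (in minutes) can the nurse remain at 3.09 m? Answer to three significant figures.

Using I₁d₁² = I₂d₂², rate at 3.09 m:
215 × (0.373/3.09)² = 215 × 0.01457 = 3.133 mrem/h.
Stay time = 0.300 mrem ÷ 3.133 mrem/h = 0.09575 h = 5.745 min.

5.75 min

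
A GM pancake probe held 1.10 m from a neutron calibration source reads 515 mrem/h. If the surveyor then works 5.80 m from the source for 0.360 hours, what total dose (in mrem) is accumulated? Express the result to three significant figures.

Since intensity falls as 1/r², rate at 5.80 m:
(1.10/5.80)² = 0.03597, so 515 × 0.03597 = 18.52 mrem/h.
Dose = rate × time = 18.52 mrem/h × 0.3600 h = 6.667 mrem.

6.67 mrem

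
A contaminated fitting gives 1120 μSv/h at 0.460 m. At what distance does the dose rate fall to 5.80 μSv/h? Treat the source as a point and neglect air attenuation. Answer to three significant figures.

Applying the 1/r² law, d₂ = d₁·√(I₁/I₂).
I₁/I₂ = 1120/5.80 = 193.1, so d₂ = 0.460 × √193.1 = 6.392 m.

6.39 m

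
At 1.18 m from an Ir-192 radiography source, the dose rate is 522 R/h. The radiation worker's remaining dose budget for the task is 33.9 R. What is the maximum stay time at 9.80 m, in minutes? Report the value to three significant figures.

269 min

Using I₁d₁² = I₂d₂², rate at 9.80 m:
522 × (1.18/9.80)² = 522 × 0.01450 = 7.569 R/h.
Stay time = 33.9 R ÷ 7.569 R/h = 4.479 h = 268.7 min.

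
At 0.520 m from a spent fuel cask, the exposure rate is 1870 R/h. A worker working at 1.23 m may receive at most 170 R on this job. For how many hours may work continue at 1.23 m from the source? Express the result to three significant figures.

0.509 h

Intensity scales as (d₁/d₂)², so rate at 1.23 m:
1870 × (0.520/1.23)² = 1870 × 0.1787 = 334.2 R/h.
Stay time = 170 R ÷ 334.2 R/h = 0.5087 h.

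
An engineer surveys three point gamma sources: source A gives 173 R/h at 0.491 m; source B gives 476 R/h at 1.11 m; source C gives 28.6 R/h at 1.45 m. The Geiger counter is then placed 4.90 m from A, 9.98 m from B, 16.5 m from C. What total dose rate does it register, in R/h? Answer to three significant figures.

By superposition, sum each source's inverse-square contribution:
A: 173 × (0.491/4.90)² = 1.737 R/h
B: 476 × (1.11/9.98)² = 5.888 R/h
C: 28.6 × (1.45/16.5)² = 0.2209 R/h
Total = 1.737 + 5.888 + 0.2209 = 7.846 R/h.

7.85 R/h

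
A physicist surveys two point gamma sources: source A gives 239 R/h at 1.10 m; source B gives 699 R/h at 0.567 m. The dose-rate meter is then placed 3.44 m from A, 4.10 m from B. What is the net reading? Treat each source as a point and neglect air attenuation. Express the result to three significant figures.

37.8 R/h

Each source contributes Iᵢ·(dᵢ/rᵢ)²; contributions add.
A: 239 × (1.10/3.44)² = 24.44 R/h
B: 699 × (0.567/4.10)² = 13.37 R/h
Total = 24.44 + 13.37 = 37.81 R/h.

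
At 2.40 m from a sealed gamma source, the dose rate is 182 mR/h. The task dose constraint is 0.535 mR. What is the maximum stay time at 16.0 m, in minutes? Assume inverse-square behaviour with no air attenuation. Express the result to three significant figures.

Intensity scales as (d₁/d₂)², so rate at 16.0 m:
182 × (2.40/16.0)² = 182 × 0.02250 = 4.095 mR/h.
Stay time = 0.535 mR ÷ 4.095 mR/h = 0.1306 h = 7.836 min.

7.84 min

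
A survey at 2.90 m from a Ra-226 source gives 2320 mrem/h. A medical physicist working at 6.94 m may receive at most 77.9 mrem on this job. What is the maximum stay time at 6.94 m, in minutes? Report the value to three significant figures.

11.5 min

Using I₁d₁² = I₂d₂², rate at 6.94 m:
(2.90/6.94)² = 0.1746, so 2320 × 0.1746 = 405.1 mrem/h.
Stay time = 77.9 mrem ÷ 405.1 mrem/h = 0.1923 h = 11.54 min.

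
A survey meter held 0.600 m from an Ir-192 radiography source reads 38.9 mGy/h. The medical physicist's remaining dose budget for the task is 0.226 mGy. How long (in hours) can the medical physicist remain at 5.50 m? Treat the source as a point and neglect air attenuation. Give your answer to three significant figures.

Applying the 1/r² law, rate at 5.50 m:
38.9 × (0.600/5.50)² = 38.9 × 0.01190 = 0.4629 mGy/h.
Stay time = 0.226 mGy ÷ 0.4629 mGy/h = 0.4882 h.

0.488 h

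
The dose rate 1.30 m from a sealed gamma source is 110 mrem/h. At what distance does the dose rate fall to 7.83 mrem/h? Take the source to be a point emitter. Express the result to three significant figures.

By the inverse-square law, d₂ = d₁·√(I₁/I₂).
I₁/I₂ = 110/7.83 = 14.05, so d₂ = 1.30 × √14.05 = 4.873 m.

4.87 m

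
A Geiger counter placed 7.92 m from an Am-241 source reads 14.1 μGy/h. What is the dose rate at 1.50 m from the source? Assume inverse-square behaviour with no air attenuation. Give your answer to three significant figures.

393 μGy/h

Applying the 1/r² law, scaling from 7.92 m to 1.50 m:
(7.92/1.50)² = 27.88, so 14.1 × 27.88 = 393.1 μGy/h.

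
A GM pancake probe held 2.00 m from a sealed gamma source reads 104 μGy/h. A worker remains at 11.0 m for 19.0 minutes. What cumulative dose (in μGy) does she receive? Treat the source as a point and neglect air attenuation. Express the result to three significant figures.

Using I₁d₁² = I₂d₂², rate at 11.0 m:
(2.00/11.0)² = 0.03306, so 104 × 0.03306 = 3.438 μGy/h.
Dose = rate × time = 3.438 μGy/h × 0.3167 h = 1.089 μGy.

1.09 μGy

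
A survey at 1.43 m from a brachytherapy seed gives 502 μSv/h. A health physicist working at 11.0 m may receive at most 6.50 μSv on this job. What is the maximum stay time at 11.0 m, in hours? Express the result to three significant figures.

Intensity scales as (d₁/d₂)², so rate at 11.0 m:
(1.43/11.0)² = 0.01690, so 502 × 0.01690 = 8.484 μSv/h.
Stay time = 6.50 μSv ÷ 8.484 μSv/h = 0.7661 h.

0.766 h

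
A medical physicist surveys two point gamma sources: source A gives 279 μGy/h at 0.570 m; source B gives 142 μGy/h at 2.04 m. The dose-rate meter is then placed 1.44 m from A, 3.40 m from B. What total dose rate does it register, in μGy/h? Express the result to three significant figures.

By superposition, sum each source's inverse-square contribution:
A: 279 × (0.570/1.44)² = 43.71 μGy/h
B: 142 × (2.04/3.40)² = 51.12 μGy/h
Total = 43.71 + 51.12 = 94.83 μGy/h.

94.8 μGy/h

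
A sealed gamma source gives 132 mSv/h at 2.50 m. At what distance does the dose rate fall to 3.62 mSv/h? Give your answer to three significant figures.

15.1 m

Using I₁d₁² = I₂d₂², d₂ = d₁·√(I₁/I₂).
I₁/I₂ = 132/3.62 = 36.46, so d₂ = 2.50 × √36.46 = 15.10 m.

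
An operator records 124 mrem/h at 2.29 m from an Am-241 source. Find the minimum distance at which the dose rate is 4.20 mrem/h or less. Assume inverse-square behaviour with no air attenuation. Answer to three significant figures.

12.4 m

Applying the 1/r² law, d₂ = d₁·√(I₁/I₂).
I₁/I₂ = 124/4.20 = 29.52, so d₂ = 2.29 × √29.52 = 12.44 m.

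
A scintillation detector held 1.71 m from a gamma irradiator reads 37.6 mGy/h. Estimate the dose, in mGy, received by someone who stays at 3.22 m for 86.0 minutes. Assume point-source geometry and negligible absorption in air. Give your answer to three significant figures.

Applying the 1/r² law, rate at 3.22 m:
37.6 × (1.71/3.22)² = 37.6 × 0.2820 = 10.60 mGy/h.
Dose = rate × time = 10.60 mGy/h × 1.433 h = 15.19 mGy.

15.2 mGy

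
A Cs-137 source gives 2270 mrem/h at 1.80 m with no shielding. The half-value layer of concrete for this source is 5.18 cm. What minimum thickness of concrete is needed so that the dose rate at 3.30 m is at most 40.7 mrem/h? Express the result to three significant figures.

21.0 cm

At 3.30 m, distance alone gives (1.80/3.30)² = 0.2975, so 2270 × 0.2975 = 675.3 mrem/h.
Further attenuation needed: 675.3/40.7 = 16.59.
n = log₂(16.59) = 4.052 half-value layers.
Thickness = 4.052 × 5.18 cm = 20.99 cm.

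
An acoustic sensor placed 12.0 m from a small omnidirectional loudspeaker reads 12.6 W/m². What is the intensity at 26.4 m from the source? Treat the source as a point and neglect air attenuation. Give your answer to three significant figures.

By the inverse-square law, scaling from 12.0 m to 26.4 m:
(12.0/26.4)² = 0.2066, so 12.6 × 0.2066 = 2.603 W/m².

2.60 W/m²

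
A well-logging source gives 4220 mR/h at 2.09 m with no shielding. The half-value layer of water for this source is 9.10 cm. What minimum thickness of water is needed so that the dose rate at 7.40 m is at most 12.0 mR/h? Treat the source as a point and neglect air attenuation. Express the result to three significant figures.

43.8 cm

At 7.40 m, distance alone gives (2.09/7.40)² = 0.07977, so 4220 × 0.07977 = 336.6 mR/h.
Further attenuation needed: 336.6/12.0 = 28.05.
n = log₂(28.05) = 4.810 half-value layers.
Thickness = 4.810 × 9.10 cm = 43.77 cm.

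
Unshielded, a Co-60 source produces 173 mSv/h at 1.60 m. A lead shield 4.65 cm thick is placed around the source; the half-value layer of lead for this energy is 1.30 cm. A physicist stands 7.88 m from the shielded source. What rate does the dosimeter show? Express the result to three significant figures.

0.598 mSv/h

Distance alone: 173 × (1.60/7.88)² = 173 × 0.04123 = 7.133 mSv/h.
Shield: 4.65/1.30 = 3.577 half-value layers → attenuation 2^(−3.577) = 0.08379.
Combined: 7.133 × 0.08379 = 0.5977 mSv/h.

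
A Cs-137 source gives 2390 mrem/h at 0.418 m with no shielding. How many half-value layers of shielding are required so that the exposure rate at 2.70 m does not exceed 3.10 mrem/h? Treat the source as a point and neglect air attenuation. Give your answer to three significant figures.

At 2.70 m, distance alone gives 2390 × (0.418/2.70)² = 2390 × 0.02397 = 57.29 mrem/h.
Further attenuation needed: 57.29/3.10 = 18.48.
n = log₂(18.48) = 4.208 half-value layers.

4.21 half-value layers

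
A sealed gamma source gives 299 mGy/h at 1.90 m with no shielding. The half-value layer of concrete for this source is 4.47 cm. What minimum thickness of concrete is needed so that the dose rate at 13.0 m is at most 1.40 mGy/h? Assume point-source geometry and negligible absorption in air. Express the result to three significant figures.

9.79 cm

At 13.0 m, distance alone gives (1.90/13.0)² = 0.02136, so 299 × 0.02136 = 6.387 mGy/h.
Further attenuation needed: 6.387/1.40 = 4.562.
n = log₂(4.562) = 2.190 half-value layers.
Thickness = 2.190 × 4.47 cm = 9.789 cm.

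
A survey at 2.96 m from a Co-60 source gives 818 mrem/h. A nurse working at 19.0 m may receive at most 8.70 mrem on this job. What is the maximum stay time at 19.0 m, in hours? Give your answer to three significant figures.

0.438 h

By the inverse-square law, rate at 19.0 m:
(2.96/19.0)² = 0.02427, so 818 × 0.02427 = 19.85 mrem/h.
Stay time = 8.70 mrem ÷ 19.85 mrem/h = 0.4383 h.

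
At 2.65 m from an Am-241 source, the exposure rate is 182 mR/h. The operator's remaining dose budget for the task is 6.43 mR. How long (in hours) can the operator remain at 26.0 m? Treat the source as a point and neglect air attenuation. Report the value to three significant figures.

Since intensity falls as 1/r², rate at 26.0 m:
182 × (2.65/26.0)² = 182 × 0.01039 = 1.891 mR/h.
Stay time = 6.43 mR ÷ 1.891 mR/h = 3.400 h.

3.40 h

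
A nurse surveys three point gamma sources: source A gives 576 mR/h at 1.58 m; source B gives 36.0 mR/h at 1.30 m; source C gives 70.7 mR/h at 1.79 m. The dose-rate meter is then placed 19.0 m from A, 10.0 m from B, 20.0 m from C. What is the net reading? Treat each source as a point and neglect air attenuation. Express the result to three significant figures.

Each source contributes Iᵢ·(dᵢ/rᵢ)²; contributions add.
A: 576 × (1.58/19.0)² = 3.983 mR/h
B: 36.0 × (1.30/10.0)² = 0.6084 mR/h
C: 70.7 × (1.79/20.0)² = 0.5663 mR/h
Total = 3.983 + 0.6084 + 0.5663 = 5.158 mR/h.

5.16 mR/h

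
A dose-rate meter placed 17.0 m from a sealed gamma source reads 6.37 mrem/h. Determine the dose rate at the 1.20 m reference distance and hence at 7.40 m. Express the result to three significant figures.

1280 mrem/h; 33.6 mrem/h

By the inverse-square law,
At 1.20 m: 6.37 × (17.0/1.20)² = 6.37 × 200.7 = 1278 mrem/h
At 7.40 m: (1.20/7.40)² = 0.02630, so 1278 × 0.02630 = 33.61 mrem/h.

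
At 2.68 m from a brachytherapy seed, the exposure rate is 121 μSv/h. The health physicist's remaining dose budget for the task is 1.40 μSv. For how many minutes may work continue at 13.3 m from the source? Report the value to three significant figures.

17.1 min

Since intensity falls as 1/r², rate at 13.3 m:
(2.68/13.3)² = 0.04060, so 121 × 0.04060 = 4.913 μSv/h.
Stay time = 1.40 μSv ÷ 4.913 μSv/h = 0.2850 h = 17.10 min.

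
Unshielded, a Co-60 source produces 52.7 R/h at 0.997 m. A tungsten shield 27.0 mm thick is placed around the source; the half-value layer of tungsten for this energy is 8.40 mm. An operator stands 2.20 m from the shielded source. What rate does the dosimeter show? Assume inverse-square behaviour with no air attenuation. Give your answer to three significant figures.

Distance alone: (0.997/2.20)² = 0.2054, so 52.7 × 0.2054 = 10.82 R/h.
Shield: 27.0/8.40 = 3.214 half-value layers → attenuation 2^(−3.214) = 0.1078.
Combined: 10.82 × 0.1078 = 1.166 R/h.

1.17 R/h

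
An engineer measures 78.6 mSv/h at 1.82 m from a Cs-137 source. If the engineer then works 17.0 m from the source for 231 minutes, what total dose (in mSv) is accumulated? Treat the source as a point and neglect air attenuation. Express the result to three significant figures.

3.47 mSv

By the inverse-square law, rate at 17.0 m:
(1.82/17.0)² = 0.01146, so 78.6 × 0.01146 = 0.9008 mSv/h.
Dose = rate × time = 0.9008 mSv/h × 3.850 h = 3.468 mSv.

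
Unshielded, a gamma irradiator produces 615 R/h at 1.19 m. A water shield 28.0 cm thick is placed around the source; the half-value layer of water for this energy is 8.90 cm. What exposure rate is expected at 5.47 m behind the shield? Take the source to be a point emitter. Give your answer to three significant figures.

3.29 R/h

Distance alone: 615 × (1.19/5.47)² = 615 × 0.04733 = 29.11 R/h.
Shield: 28.0/8.90 = 3.146 half-value layers → attenuation 2^(−3.146) = 0.1130.
Combined: 29.11 × 0.1130 = 3.289 R/h.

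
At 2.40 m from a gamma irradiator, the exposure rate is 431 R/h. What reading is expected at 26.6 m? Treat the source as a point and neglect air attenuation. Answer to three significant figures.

3.51 R/h

Since intensity falls as 1/r², the rate at 26.6 m is
431 × (2.40/26.6)² = 431 × 0.008141 = 3.509 R/h.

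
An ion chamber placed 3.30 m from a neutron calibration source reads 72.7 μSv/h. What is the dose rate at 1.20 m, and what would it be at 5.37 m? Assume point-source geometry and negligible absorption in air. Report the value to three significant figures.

Since intensity falls as 1/r²,
At 1.20 m: 72.7 × (3.30/1.20)² = 72.7 × 7.562 = 549.8 μSv/h
At 5.37 m: (1.20/5.37)² = 0.04994, so 549.8 × 0.04994 = 27.46 μSv/h.

550 μSv/h; 27.5 μSv/h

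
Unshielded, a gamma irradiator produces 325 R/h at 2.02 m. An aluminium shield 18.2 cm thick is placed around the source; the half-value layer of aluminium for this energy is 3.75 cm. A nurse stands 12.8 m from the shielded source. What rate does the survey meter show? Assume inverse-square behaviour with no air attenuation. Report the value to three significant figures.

0.280 R/h

Distance alone: 325 × (2.02/12.8)² = 325 × 0.02490 = 8.092 R/h.
Shield: 18.2/3.75 = 4.853 half-value layers → attenuation 2^(−4.853) = 0.03460.
Combined: 8.092 × 0.03460 = 0.2800 R/h.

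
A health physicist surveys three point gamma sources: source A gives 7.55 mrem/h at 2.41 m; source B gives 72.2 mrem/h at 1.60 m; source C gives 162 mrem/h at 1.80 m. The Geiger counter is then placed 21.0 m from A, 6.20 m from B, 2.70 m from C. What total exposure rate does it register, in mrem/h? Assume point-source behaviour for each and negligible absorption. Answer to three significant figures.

By superposition, sum each source's inverse-square contribution:
A: 7.55 × (2.41/21.0)² = 0.09944 mrem/h
B: 72.2 × (1.60/6.20)² = 4.808 mrem/h
C: 162 × (1.80/2.70)² = 72.00 mrem/h
Total = 0.09944 + 4.808 + 72.00 = 76.91 mrem/h.

76.9 mrem/h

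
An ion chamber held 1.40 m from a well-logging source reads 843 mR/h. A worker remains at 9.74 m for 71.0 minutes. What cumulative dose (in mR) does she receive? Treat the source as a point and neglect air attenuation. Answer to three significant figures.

20.6 mR

Intensity scales as (d₁/d₂)², so rate at 9.74 m:
(1.40/9.74)² = 0.02066, so 843 × 0.02066 = 17.42 mR/h.
Dose = rate × time = 17.42 mR/h × 1.183 h = 20.61 mR.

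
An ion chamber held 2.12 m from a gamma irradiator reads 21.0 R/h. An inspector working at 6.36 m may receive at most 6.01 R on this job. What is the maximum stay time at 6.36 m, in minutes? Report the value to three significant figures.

155 min

Since intensity falls as 1/r², rate at 6.36 m:
(2.12/6.36)² = 0.1111, so 21.0 × 0.1111 = 2.333 R/h.
Stay time = 6.01 R ÷ 2.333 R/h = 2.576 h = 154.6 min.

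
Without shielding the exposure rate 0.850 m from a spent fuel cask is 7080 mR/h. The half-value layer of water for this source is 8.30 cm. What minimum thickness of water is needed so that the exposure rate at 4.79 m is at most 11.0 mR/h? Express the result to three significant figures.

36.0 cm

At 4.79 m, distance alone gives (0.850/4.79)² = 0.03149, so 7080 × 0.03149 = 222.9 mR/h.
Further attenuation needed: 222.9/11.0 = 20.26.
n = log₂(20.26) = 4.341 half-value layers.
Thickness = 4.341 × 8.30 cm = 36.03 cm.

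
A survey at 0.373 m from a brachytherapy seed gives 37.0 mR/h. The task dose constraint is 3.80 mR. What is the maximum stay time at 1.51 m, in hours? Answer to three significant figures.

By the inverse-square law, rate at 1.51 m:
37.0 × (0.373/1.51)² = 37.0 × 0.06102 = 2.258 mR/h.
Stay time = 3.80 mR ÷ 2.258 mR/h = 1.683 h.

1.68 h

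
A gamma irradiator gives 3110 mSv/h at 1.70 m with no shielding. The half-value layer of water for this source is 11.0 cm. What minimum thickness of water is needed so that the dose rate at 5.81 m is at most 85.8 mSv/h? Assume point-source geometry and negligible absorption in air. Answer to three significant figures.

18.0 cm

At 5.81 m, distance alone gives 3110 × (1.70/5.81)² = 3110 × 0.08561 = 266.2 mSv/h.
Further attenuation needed: 266.2/85.8 = 3.103.
n = log₂(3.103) = 1.634 half-value layers.
Thickness = 1.634 × 11.0 cm = 17.97 cm.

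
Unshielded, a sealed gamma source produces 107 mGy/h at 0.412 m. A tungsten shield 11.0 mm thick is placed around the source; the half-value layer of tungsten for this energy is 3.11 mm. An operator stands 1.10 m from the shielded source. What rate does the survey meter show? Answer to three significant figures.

1.29 mGy/h

Distance alone: (0.412/1.10)² = 0.1403, so 107 × 0.1403 = 15.01 mGy/h.
Shield: 11.0/3.11 = 3.537 half-value layers → attenuation 2^(−3.537) = 0.08615.
Combined: 15.01 × 0.08615 = 1.293 mGy/h.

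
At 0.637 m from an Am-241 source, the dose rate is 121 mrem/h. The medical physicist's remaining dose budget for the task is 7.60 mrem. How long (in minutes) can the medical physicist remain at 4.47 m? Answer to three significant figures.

186 min

Since intensity falls as 1/r², rate at 4.47 m:
121 × (0.637/4.47)² = 121 × 0.02031 = 2.458 mrem/h.
Stay time = 7.60 mrem ÷ 2.458 mrem/h = 3.092 h = 185.5 min.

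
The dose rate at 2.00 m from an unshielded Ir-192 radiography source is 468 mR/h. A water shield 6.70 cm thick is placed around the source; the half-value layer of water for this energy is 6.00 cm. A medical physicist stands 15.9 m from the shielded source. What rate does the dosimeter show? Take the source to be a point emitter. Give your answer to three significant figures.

Distance alone: 468 × (2.00/15.9)² = 468 × 0.01582 = 7.404 mR/h.
Shield: 6.70/6.00 = 1.117 half-value layers → attenuation 2^(−1.117) = 0.4611.
Combined: 7.404 × 0.4611 = 3.414 mR/h.

3.41 mR/h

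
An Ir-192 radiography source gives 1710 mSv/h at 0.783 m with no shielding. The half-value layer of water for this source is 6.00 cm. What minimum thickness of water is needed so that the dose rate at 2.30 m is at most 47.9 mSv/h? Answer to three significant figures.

12.3 cm

At 2.30 m, distance alone gives (0.783/2.30)² = 0.1159, so 1710 × 0.1159 = 198.2 mSv/h.
Further attenuation needed: 198.2/47.9 = 4.138.
n = log₂(4.138) = 2.049 half-value layers.
Thickness = 2.049 × 6.00 cm = 12.29 cm.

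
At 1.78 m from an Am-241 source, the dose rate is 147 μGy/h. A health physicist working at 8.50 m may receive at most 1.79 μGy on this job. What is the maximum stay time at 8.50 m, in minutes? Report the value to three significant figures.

Applying the 1/r² law, rate at 8.50 m:
147 × (1.78/8.50)² = 147 × 0.04385 = 6.446 μGy/h.
Stay time = 1.79 μGy ÷ 6.446 μGy/h = 0.2777 h = 16.66 min.

16.7 min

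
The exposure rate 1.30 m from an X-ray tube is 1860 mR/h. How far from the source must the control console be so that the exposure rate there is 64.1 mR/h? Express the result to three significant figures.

7.00 m

Since intensity falls as 1/r², d₂ = d₁·√(I₁/I₂).
I₁/I₂ = 1860/64.1 = 29.02, so d₂ = 1.30 × √29.02 = 7.003 m.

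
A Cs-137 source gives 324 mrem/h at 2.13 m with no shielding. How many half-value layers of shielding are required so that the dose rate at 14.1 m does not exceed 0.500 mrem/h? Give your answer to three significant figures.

At 14.1 m, distance alone gives 324 × (2.13/14.1)² = 324 × 0.02282 = 7.394 mrem/h.
Further attenuation needed: 7.394/0.500 = 14.79.
n = log₂(14.79) = 3.887 half-value layers.

3.89 half-value layers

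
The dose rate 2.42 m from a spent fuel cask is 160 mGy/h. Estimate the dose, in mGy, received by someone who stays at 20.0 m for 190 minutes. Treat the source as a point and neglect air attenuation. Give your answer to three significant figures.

7.42 mGy

Since intensity falls as 1/r², rate at 20.0 m:
(2.42/20.0)² = 0.01464, so 160 × 0.01464 = 2.342 mGy/h.
Dose = rate × time = 2.342 mGy/h × 3.167 h = 7.417 mGy.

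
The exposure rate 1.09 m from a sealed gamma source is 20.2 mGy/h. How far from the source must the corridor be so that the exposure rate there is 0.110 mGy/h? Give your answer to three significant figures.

Intensity scales as (d₁/d₂)², so d₂ = d₁·√(I₁/I₂).
I₁/I₂ = 20.2/0.110 = 183.6, so d₂ = 1.09 × √183.6 = 14.77 m.

14.8 m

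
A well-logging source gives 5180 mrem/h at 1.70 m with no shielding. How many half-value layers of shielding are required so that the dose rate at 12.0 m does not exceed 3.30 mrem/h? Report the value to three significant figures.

4.98 half-value layers

At 12.0 m, distance alone gives 5180 × (1.70/12.0)² = 5180 × 0.02007 = 104.0 mrem/h.
Further attenuation needed: 104.0/3.30 = 31.52.
n = log₂(31.52) = 4.978 half-value layers.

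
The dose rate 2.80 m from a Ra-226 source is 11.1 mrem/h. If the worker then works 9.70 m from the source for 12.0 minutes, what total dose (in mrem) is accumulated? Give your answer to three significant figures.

By the inverse-square law, rate at 9.70 m:
(2.80/9.70)² = 0.08332, so 11.1 × 0.08332 = 0.9249 mrem/h.
Dose = rate × time = 0.9249 mrem/h × 0.2000 h = 0.1850 mrem.

0.185 mrem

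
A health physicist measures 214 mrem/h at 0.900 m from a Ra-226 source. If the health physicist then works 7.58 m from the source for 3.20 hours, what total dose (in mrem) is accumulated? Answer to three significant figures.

Intensity scales as (d₁/d₂)², so rate at 7.58 m:
(0.900/7.58)² = 0.01410, so 214 × 0.01410 = 3.017 mrem/h.
Dose = rate × time = 3.017 mrem/h × 3.200 h = 9.654 mrem.

9.65 mrem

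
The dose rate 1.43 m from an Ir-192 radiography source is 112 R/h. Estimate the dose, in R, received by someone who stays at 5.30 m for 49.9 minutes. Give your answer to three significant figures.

By the inverse-square law, rate at 5.30 m:
(1.43/5.30)² = 0.07280, so 112 × 0.07280 = 8.154 R/h.
Dose = rate × time = 8.154 R/h × 0.8317 h = 6.782 R.

6.78 R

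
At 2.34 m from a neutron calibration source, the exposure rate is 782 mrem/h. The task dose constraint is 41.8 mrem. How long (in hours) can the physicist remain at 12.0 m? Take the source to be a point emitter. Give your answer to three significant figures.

1.41 h

Since intensity falls as 1/r², rate at 12.0 m:
782 × (2.34/12.0)² = 782 × 0.03802 = 29.73 mrem/h.
Stay time = 41.8 mrem ÷ 29.73 mrem/h = 1.406 h.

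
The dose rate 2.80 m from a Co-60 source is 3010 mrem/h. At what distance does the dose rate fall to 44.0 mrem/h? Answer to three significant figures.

23.2 m

Intensity scales as (d₁/d₂)², so d₂ = d₁·√(I₁/I₂).
I₁/I₂ = 3010/44.0 = 68.41, so d₂ = 2.80 × √68.41 = 23.16 m.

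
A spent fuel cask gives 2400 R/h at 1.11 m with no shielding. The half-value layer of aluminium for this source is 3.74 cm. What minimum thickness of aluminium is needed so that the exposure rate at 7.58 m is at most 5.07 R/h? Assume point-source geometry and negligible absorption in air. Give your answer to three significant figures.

At 7.58 m, distance alone gives 2400 × (1.11/7.58)² = 2400 × 0.02144 = 51.46 R/h.
Further attenuation needed: 51.46/5.07 = 10.15.
n = log₂(10.15) = 3.343 half-value layers.
Thickness = 3.343 × 3.74 cm = 12.50 cm.

12.5 cm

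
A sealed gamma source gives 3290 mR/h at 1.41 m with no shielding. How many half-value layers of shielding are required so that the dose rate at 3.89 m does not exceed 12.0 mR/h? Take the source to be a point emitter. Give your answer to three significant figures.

5.17 half-value layers

At 3.89 m, distance alone gives (1.41/3.89)² = 0.1314, so 3290 × 0.1314 = 432.3 mR/h.
Further attenuation needed: 432.3/12.0 = 36.02.
n = log₂(36.02) = 5.171 half-value layers.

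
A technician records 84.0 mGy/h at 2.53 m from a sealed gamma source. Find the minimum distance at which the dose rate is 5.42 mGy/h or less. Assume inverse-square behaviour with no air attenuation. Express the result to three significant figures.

9.96 m

Since intensity falls as 1/r², d₂ = d₁·√(I₁/I₂).
I₁/I₂ = 84.0/5.42 = 15.50, so d₂ = 2.53 × √15.50 = 9.961 m.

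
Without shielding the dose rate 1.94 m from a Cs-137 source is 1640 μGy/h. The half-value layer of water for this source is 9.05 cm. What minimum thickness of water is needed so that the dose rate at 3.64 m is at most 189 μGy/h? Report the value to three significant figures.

11.8 cm

At 3.64 m, distance alone gives 1640 × (1.94/3.64)² = 1640 × 0.2841 = 465.9 μGy/h.
Further attenuation needed: 465.9/189 = 2.465.
n = log₂(2.465) = 1.302 half-value layers.
Thickness = 1.302 × 9.05 cm = 11.78 cm.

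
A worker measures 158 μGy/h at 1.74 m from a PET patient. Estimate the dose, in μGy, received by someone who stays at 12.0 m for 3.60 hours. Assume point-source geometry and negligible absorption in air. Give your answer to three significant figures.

12.0 μGy

By the inverse-square law, rate at 12.0 m:
158 × (1.74/12.0)² = 158 × 0.02102 = 3.321 μGy/h.
Dose = rate × time = 3.321 μGy/h × 3.600 h = 11.96 μGy.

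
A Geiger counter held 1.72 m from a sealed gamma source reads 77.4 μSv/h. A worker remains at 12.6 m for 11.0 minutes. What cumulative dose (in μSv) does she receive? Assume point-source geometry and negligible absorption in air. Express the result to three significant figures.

Since intensity falls as 1/r², rate at 12.6 m:
(1.72/12.6)² = 0.01863, so 77.4 × 0.01863 = 1.442 μSv/h.
Dose = rate × time = 1.442 μSv/h × 0.1833 h = 0.2643 μSv.

0.264 μSv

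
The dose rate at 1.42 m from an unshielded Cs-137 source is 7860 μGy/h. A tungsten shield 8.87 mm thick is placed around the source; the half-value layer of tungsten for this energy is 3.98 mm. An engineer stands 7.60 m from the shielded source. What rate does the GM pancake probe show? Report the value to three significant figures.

58.5 μGy/h

Distance alone: (1.42/7.60)² = 0.03491, so 7860 × 0.03491 = 274.4 μGy/h.
Shield: 8.87/3.98 = 2.229 half-value layers → attenuation 2^(−2.229) = 0.2133.
Combined: 274.4 × 0.2133 = 58.53 μGy/h.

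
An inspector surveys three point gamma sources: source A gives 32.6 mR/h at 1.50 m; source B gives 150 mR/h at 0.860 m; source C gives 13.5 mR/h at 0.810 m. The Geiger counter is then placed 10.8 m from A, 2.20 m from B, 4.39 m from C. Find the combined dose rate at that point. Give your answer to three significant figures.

24.0 mR/h

By superposition, sum each source's inverse-square contribution:
A: 32.6 × (1.50/10.8)² = 0.6289 mR/h
B: 150 × (0.860/2.20)² = 22.92 mR/h
C: 13.5 × (0.810/4.39)² = 0.4596 mR/h
Total = 0.6289 + 22.92 + 0.4596 = 24.01 mR/h.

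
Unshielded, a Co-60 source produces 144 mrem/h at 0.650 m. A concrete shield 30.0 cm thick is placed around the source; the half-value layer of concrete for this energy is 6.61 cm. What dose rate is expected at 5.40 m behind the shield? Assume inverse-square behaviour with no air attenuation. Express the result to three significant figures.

Distance alone: (0.650/5.40)² = 0.01449, so 144 × 0.01449 = 2.087 mrem/h.
Shield: 30.0/6.61 = 4.539 half-value layers → attenuation 2^(−4.539) = 0.04302.
Combined: 2.087 × 0.04302 = 0.08978 mrem/h.

0.0898 mrem/h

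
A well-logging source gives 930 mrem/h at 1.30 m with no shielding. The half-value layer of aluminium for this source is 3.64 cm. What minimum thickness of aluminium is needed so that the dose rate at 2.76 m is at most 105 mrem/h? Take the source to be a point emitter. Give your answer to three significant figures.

At 2.76 m, distance alone gives (1.30/2.76)² = 0.2219, so 930 × 0.2219 = 206.4 mrem/h.
Further attenuation needed: 206.4/105 = 1.966.
n = log₂(1.966) = 0.9753 half-value layers.
Thickness = 0.9753 × 3.64 cm = 3.550 cm.

3.55 cm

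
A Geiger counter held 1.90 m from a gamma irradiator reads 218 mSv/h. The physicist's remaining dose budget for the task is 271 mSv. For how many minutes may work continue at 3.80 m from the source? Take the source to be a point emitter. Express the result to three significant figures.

Applying the 1/r² law, rate at 3.80 m:
(1.90/3.80)² = 0.2500, so 218 × 0.2500 = 54.50 mSv/h.
Stay time = 271 mSv ÷ 54.50 mSv/h = 4.972 h = 298.3 min.

298 min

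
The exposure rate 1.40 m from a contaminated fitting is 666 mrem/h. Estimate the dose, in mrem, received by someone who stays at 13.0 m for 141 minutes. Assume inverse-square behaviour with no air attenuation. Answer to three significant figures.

18.2 mrem

Using I₁d₁² = I₂d₂², rate at 13.0 m:
(1.40/13.0)² = 0.01160, so 666 × 0.01160 = 7.726 mrem/h.
Dose = rate × time = 7.726 mrem/h × 2.350 h = 18.16 mrem.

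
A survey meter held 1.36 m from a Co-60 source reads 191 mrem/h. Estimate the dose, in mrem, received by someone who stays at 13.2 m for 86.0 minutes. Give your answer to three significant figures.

2.91 mrem

By the inverse-square law, rate at 13.2 m:
191 × (1.36/13.2)² = 191 × 0.01062 = 2.028 mrem/h.
Dose = rate × time = 2.028 mrem/h × 1.433 h = 2.906 mrem.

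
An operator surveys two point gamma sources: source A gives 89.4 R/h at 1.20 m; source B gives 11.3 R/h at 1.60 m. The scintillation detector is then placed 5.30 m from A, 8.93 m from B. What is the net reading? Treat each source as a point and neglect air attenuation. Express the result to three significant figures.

4.95 R/h

Each source contributes Iᵢ·(dᵢ/rᵢ)²; contributions add.
A: 89.4 × (1.20/5.30)² = 4.583 R/h
B: 11.3 × (1.60/8.93)² = 0.3628 R/h
Total = 4.583 + 0.3628 = 4.946 R/h.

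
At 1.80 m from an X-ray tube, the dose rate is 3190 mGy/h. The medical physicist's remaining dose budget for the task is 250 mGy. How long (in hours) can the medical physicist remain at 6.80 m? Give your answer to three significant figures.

By the inverse-square law, rate at 6.80 m:
3190 × (1.80/6.80)² = 3190 × 0.07007 = 223.5 mGy/h.
Stay time = 250 mGy ÷ 223.5 mGy/h = 1.119 h.

1.12 h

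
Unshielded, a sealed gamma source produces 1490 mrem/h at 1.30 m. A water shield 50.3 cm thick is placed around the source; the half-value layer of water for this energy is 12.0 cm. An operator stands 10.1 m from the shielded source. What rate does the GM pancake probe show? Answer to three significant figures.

1.35 mrem/h

Distance alone: 1490 × (1.30/10.1)² = 1490 × 0.01657 = 24.69 mrem/h.
Shield: 50.3/12.0 = 4.192 half-value layers → attenuation 2^(−4.192) = 0.05471.
Combined: 24.69 × 0.05471 = 1.351 mrem/h.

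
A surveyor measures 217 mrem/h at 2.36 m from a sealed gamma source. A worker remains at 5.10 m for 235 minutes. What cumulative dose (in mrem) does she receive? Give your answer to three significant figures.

182 mrem

Applying the 1/r² law, rate at 5.10 m:
(2.36/5.10)² = 0.2141, so 217 × 0.2141 = 46.46 mrem/h.
Dose = rate × time = 46.46 mrem/h × 3.917 h = 182.0 mrem.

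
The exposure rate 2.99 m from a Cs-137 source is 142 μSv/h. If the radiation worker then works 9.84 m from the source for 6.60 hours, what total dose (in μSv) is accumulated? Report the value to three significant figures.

Intensity scales as (d₁/d₂)², so rate at 9.84 m:
(2.99/9.84)² = 0.09233, so 142 × 0.09233 = 13.11 μSv/h.
Dose = rate × time = 13.11 μSv/h × 6.600 h = 86.53 μSv.

86.5 μSv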